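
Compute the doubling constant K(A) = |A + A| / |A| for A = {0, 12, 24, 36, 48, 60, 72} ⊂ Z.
K = |A + A| / |A| = 13/7

Enumerate A + A = {a + b : a, b ∈ A}. With |A| = 7, there are |A|^2 = 49 ordered sum pairs; collecting distinct values, A + A = {0, 12, 24, 36, 48, 60, 72, 84, 96, 108, 120, 132, 144}, so |A + A| = 13. Thus K = 13/7. Here |A + A| = 2|A| − 1 = 13, the minimum possible — so K = 13/7 is minimal, which holds iff A is an arithmetic progression.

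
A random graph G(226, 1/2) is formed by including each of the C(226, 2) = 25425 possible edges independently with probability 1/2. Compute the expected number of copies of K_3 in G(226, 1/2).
E[# K_3] = C(226, 3) · (1/2)^C(3, 2) = 1898400 / 2^3 = 237300

For each 3-subset S of vertices (there are C(226, 3) = 1898400 such S), let X_S = 1 if S induces a K_3 (all C(3, 2) = 3 edges present). Then P(X_S = 1) = (1/2)^3 = 1/8. By linearity of expectation, E[# K_3] = C(226, 3) · (1/2)^3 = 1898400 / 8 = 237300.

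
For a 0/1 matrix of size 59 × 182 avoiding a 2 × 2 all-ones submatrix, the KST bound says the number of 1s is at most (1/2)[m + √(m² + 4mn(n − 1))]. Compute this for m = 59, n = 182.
z(59, 182; 2, 2) ≤ (1/2)[59 + √(59² + 4·59·182·181)] = (1/2)[59 + √7777793] = 1423.9347

Kővári–Sós–Turán: let r_1, ..., r_59 be the row sums and z = Σ r_i the total number of 1s. Each pair of columns can share at most one row with both entries 1 (else a 2×2 all-ones block appears), so Σ_i C(r_i, 2) ≤ C(182, 2) = 16471. By convexity Σ_i C(r_i, 2) ≥ 59·C(z/59, 2) = z(z − 59)/(2·59), giving z² − 59z − 59·182·181 ≤ 0 and hence z ≤ (1/2)[59 + √(3481 + 4·1943578)] = (1/2)[59 + √7777793] ≈ (1/2)(59 + 2788.8695) = 1423.9347.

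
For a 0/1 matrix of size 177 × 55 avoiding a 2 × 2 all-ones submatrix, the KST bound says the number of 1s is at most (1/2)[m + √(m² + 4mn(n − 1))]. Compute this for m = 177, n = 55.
z(177, 55; 2, 2) ≤ (1/2)[177 + √(177² + 4·177·55·54)] = (1/2)[177 + √2134089] = 818.9261

Kővári–Sós–Turán: let r_1, ..., r_177 be the row sums and z = Σ r_i the total number of 1s. Each pair of columns can share at most one row with both entries 1 (else a 2×2 all-ones block appears), so Σ_i C(r_i, 2) ≤ C(55, 2) = 1485. By convexity Σ_i C(r_i, 2) ≥ 177·C(z/177, 2) = z(z − 177)/(2·177), giving z² − 177z − 177·55·54 ≤ 0 and hence z ≤ (1/2)[177 + √(31329 + 4·525690)] = (1/2)[177 + √2134089] ≈ (1/2)(177 + 1460.8521) = 818.9261.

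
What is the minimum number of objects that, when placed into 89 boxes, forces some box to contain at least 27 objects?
n = (27 − 1)·89 + 1 = 2315

By the generalised pigeonhole principle, to guarantee some box contains ≥ r objects we need more than (r − 1) · k objects total. Threshold: n = (r − 1) · k + 1. With r = 27 and k = 89: n = 26 · 89 + 1 = 2314 + 1 = 2315. For n = 2314 = 26 · 89, we can put exactly 26 objects in every box, avoiding 27 in any single one — so 2315 is tight.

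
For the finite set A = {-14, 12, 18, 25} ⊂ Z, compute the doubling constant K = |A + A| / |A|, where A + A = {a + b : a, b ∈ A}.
K = |A + A| / |A| = 10/4 = 5/2

Enumerate A + A = {a + b : a, b ∈ A}. With |A| = 4, there are |A|^2 = 16 ordered sum pairs; collecting distinct values, A + A = {-28, -2, 4, 11, 24, 30, 36, 37, 43, 50}, so |A + A| = 10. Thus K = 10/4 = 5/2. For comparison, the minimum possible |A + A| over all 4-element sets is 2·4 − 1 = 7 (so min K = 7/4), attained only by arithmetic progressions.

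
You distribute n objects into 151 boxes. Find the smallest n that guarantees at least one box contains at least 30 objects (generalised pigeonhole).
n = (30 − 1)·151 + 1 = 4380

By the generalised pigeonhole principle, to guarantee some box contains ≥ r objects we need more than (r − 1) · k objects total. Threshold: n = (r − 1) · k + 1. With r = 30 and k = 151: n = 29 · 151 + 1 = 4379 + 1 = 4380. For n = 4379 = 29 · 151, we can put exactly 29 objects in every box, avoiding 30 in any single one — so 4380 is tight.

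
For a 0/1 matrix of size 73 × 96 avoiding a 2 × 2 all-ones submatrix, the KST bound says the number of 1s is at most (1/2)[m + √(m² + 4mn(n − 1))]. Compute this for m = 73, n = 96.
z(73, 96; 2, 2) ≤ (1/2)[73 + √(73² + 4·73·96·95)] = (1/2)[73 + √2668369] = 853.2572

Kővári–Sós–Turán: let r_1, ..., r_73 be the row sums and z = Σ r_i the total number of 1s. Each pair of columns can share at most one row with both entries 1 (else a 2×2 all-ones block appears), so Σ_i C(r_i, 2) ≤ C(96, 2) = 4560. By convexity Σ_i C(r_i, 2) ≥ 73·C(z/73, 2) = z(z − 73)/(2·73), giving z² − 73z − 73·96·95 ≤ 0 and hence z ≤ (1/2)[73 + √(5329 + 4·665760)] = (1/2)[73 + √2668369] ≈ (1/2)(73 + 1633.5143) = 853.2572.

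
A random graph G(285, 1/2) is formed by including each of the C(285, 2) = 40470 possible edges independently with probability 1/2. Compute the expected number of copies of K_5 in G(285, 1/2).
E[# K_5] = C(285, 5) · (1/2)^C(5, 2) = 15125990307 / 2^10 ≈ 14771474.909180

For each 5-subset S of vertices (there are C(285, 5) = 15125990307 such S), let X_S = 1 if S induces a K_5 (all C(5, 2) = 10 edges present). Then P(X_S = 1) = (1/2)^10 = 1/1024. By linearity of expectation, E[# K_5] = C(285, 5) · (1/2)^10 = 15125990307 / 1024 ≈ 14771474.909180.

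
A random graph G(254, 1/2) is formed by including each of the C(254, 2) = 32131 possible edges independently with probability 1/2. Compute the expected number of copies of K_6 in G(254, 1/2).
E[# K_6] = C(254, 6) · (1/2)^C(6, 2) = 351427189575 / 2^15 ≈ 10724706.713104

For each 6-subset S of vertices (there are C(254, 6) = 351427189575 such S), let X_S = 1 if S induces a K_6 (all C(6, 2) = 15 edges present). Then P(X_S = 1) = (1/2)^15 = 1/32768. By linearity of expectation, E[# K_6] = C(254, 6) · (1/2)^15 = 351427189575 / 32768 ≈ 10724706.713104.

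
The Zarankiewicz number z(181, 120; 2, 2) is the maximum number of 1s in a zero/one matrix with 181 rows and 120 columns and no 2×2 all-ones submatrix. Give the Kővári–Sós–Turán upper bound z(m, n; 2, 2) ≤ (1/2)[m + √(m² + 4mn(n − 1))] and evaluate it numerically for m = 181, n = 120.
z(181, 120; 2, 2) ≤ (1/2)[181 + √(181² + 4·181·120·119)] = (1/2)[181 + √10371481] = 1700.7392

Kővári–Sós–Turán: let r_1, ..., r_181 be the row sums and z = Σ r_i the total number of 1s. Each pair of columns can share at most one row with both entries 1 (else a 2×2 all-ones block appears), so Σ_i C(r_i, 2) ≤ C(120, 2) = 7140. By convexity Σ_i C(r_i, 2) ≥ 181·C(z/181, 2) = z(z − 181)/(2·181), giving z² − 181z − 181·120·119 ≤ 0 and hence z ≤ (1/2)[181 + √(32761 + 4·2584680)] = (1/2)[181 + √10371481] ≈ (1/2)(181 + 3220.4784) = 1700.7392.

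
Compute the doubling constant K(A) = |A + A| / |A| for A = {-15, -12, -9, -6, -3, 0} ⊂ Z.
K = |A + A| / |A| = 11/6

Enumerate A + A = {a + b : a, b ∈ A}. With |A| = 6, there are |A|^2 = 36 ordered sum pairs; collecting distinct values, A + A = {-30, -27, -24, -21, -18, -15, -12, -9, -6, -3, 0}, so |A + A| = 11. Thus K = 11/6. Here |A + A| = 2|A| − 1 = 11, the minimum possible — so K = 11/6 is minimal, which holds iff A is an arithmetic progression.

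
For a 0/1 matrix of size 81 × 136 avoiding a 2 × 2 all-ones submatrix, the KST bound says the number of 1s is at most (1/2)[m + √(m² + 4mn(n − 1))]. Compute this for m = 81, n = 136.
z(81, 136; 2, 2) ≤ (1/2)[81 + √(81² + 4·81·136·135)] = (1/2)[81 + √5955201] = 1260.664

Kővári–Sós–Turán: let r_1, ..., r_81 be the row sums and z = Σ r_i the total number of 1s. Each pair of columns can share at most one row with both entries 1 (else a 2×2 all-ones block appears), so Σ_i C(r_i, 2) ≤ C(136, 2) = 9180. By convexity Σ_i C(r_i, 2) ≥ 81·C(z/81, 2) = z(z − 81)/(2·81), giving z² − 81z − 81·136·135 ≤ 0 and hence z ≤ (1/2)[81 + √(6561 + 4·1487160)] = (1/2)[81 + √5955201] ≈ (1/2)(81 + 2440.3281) = 1260.664.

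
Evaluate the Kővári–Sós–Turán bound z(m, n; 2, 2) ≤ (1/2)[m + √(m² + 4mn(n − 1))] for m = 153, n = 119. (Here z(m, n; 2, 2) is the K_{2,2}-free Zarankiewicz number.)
z(153, 119; 2, 2) ≤ (1/2)[153 + √(153² + 4·153·119·118)] = (1/2)[153 + √8617113] = 1544.246

Kővári–Sós–Turán: let r_1, ..., r_153 be the row sums and z = Σ r_i the total number of 1s. Each pair of columns can share at most one row with both entries 1 (else a 2×2 all-ones block appears), so Σ_i C(r_i, 2) ≤ C(119, 2) = 7021. By convexity Σ_i C(r_i, 2) ≥ 153·C(z/153, 2) = z(z − 153)/(2·153), giving z² − 153z − 153·119·118 ≤ 0 and hence z ≤ (1/2)[153 + √(23409 + 4·2148426)] = (1/2)[153 + √8617113] ≈ (1/2)(153 + 2935.492) = 1544.246.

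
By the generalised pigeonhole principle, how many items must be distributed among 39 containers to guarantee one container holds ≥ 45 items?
n = (45 − 1)·39 + 1 = 1717

By the generalised pigeonhole principle, to guarantee some box contains ≥ r objects we need more than (r − 1) · k objects total. Threshold: n = (r − 1) · k + 1. With r = 45 and k = 39: n = 44 · 39 + 1 = 1716 + 1 = 1717. For n = 1716 = 44 · 39, we can put exactly 44 objects in every box, avoiding 45 in any single one — so 1717 is tight.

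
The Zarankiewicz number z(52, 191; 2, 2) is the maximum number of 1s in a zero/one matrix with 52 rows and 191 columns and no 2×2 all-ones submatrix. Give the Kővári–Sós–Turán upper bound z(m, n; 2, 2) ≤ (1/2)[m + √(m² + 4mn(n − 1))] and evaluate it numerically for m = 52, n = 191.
z(52, 191; 2, 2) ≤ (1/2)[52 + √(52² + 4·52·191·190)] = (1/2)[52 + √7551024] = 1399.9563

Kővári–Sós–Turán: let r_1, ..., r_52 be the row sums and z = Σ r_i the total number of 1s. Each pair of columns can share at most one row with both entries 1 (else a 2×2 all-ones block appears), so Σ_i C(r_i, 2) ≤ C(191, 2) = 18145. By convexity Σ_i C(r_i, 2) ≥ 52·C(z/52, 2) = z(z − 52)/(2·52), giving z² − 52z − 52·191·190 ≤ 0 and hence z ≤ (1/2)[52 + √(2704 + 4·1887080)] = (1/2)[52 + √7551024] ≈ (1/2)(52 + 2747.9127) = 1399.9563.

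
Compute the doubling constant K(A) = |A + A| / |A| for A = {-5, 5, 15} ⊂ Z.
K = |A + A| / |A| = 5/3

Enumerate A + A = {a + b : a, b ∈ A}. With |A| = 3, there are |A|^2 = 9 ordered sum pairs; collecting distinct values, A + A = {-10, 0, 10, 20, 30}, so |A + A| = 5. Thus K = 5/3. Here |A + A| = 2|A| − 1 = 5, the minimum possible — so K = 5/3 is minimal, which holds iff A is an arithmetic progression.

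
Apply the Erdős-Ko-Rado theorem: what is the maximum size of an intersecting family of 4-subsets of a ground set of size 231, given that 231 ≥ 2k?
max |F| = C(230, 3) = 2001460

The Erdős-Ko-Rado theorem states: for n ≥ 2k, an intersecting family of k-subsets of an n-element set has size at most C(n − 1, k − 1), with equality for 'star' families {A ⊆ [n] : |A| = k, i ∈ A} (fix an element i). For n = 231, k = 4: C(230, 3) = 2001460.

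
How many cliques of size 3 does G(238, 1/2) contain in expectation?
E[# K_3] = C(238, 3) · (1/2)^C(3, 2) = 2218636 / 2^3 = 554659/2 = 277329.5

For each 3-subset S of vertices (there are C(238, 3) = 2218636 such S), let X_S = 1 if S induces a K_3 (all C(3, 2) = 3 edges present). Then P(X_S = 1) = (1/2)^3 = 1/8. By linearity of expectation, E[# K_3] = C(238, 3) · (1/2)^3 = 2218636 / 8 = 554659/2 = 277329.5.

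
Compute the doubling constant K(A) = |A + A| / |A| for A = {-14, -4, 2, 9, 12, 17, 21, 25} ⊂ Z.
K = |A + A| / |A| = 31/8

Enumerate A + A = {a + b : a, b ∈ A}. With |A| = 8, there are |A|^2 = 64 ordered sum pairs; collecting distinct values, A + A = {-28, -18, -12, -8, -5, -2, 3, 4, 5, 7, 8, 11, 13, 14, 17, 18, 19, 21, 23, 24, 26, 27, 29, 30, 33, 34, 37, 38, 42, 46, 50}, so |A + A| = 31. Thus K = 31/8. For comparison, the minimum possible |A + A| over all 8-element sets is 2·8 − 1 = 15 (so min K = 15/8), attained only by arithmetic progressions.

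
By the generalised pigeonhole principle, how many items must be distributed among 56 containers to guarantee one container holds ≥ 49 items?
n = (49 − 1)·56 + 1 = 2689

By the generalised pigeonhole principle, to guarantee some box contains ≥ r objects we need more than (r − 1) · k objects total. Threshold: n = (r − 1) · k + 1. With r = 49 and k = 56: n = 48 · 56 + 1 = 2688 + 1 = 2689. For n = 2688 = 48 · 56, we can put exactly 48 objects in every box, avoiding 49 in any single one — so 2689 is tight.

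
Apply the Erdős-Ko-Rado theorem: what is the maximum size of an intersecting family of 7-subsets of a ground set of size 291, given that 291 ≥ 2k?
max |F| = C(290, 6) = 784239335880

Erdős-Ko-Rado (1961): when n ≥ 2k, max |F| = C(n−1, k−1). The bound is attained by the star {A : i ∈ A} for any fixed i ∈ [n]. Here C(291−1, 7−1) = C(290, 6) = 784239335880.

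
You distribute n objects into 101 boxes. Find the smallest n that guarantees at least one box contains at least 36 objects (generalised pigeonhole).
n = (36 − 1)·101 + 1 = 3536

By the generalised pigeonhole principle, to guarantee some box contains ≥ r objects we need more than (r − 1) · k objects total. Threshold: n = (r − 1) · k + 1. With r = 36 and k = 101: n = 35 · 101 + 1 = 3535 + 1 = 3536. For n = 3535 = 35 · 101, we can put exactly 35 objects in every box, avoiding 36 in any single one — so 3536 is tight.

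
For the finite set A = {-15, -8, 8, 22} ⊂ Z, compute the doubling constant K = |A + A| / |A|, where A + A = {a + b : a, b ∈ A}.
K = |A + A| / |A| = 10/4 = 5/2

Enumerate A + A = {a + b : a, b ∈ A}. With |A| = 4, there are |A|^2 = 16 ordered sum pairs; collecting distinct values, A + A = {-30, -23, -16, -7, 0, 7, 14, 16, 30, 44}, so |A + A| = 10. Thus K = 10/4 = 5/2. For comparison, the minimum possible |A + A| over all 4-element sets is 2·4 − 1 = 7 (so min K = 7/4), attained only by arithmetic progressions.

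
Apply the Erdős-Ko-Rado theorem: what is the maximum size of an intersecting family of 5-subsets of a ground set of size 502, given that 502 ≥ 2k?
max |F| = C(501, 4) = 2593739625

Erdős-Ko-Rado (1961): when n ≥ 2k, max |F| = C(n−1, k−1). The bound is attained by the star {A : i ∈ A} for any fixed i ∈ [n]. Here C(502−1, 5−1) = C(501, 4) = 2593739625.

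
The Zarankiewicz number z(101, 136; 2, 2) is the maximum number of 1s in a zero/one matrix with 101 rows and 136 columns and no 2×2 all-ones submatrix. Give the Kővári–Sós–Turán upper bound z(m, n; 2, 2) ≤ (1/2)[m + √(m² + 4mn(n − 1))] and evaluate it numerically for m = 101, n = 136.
z(101, 136; 2, 2) ≤ (1/2)[101 + √(101² + 4·101·136·135)] = (1/2)[101 + √7427641] = 1413.1849

Kővári–Sós–Turán: let r_1, ..., r_101 be the row sums and z = Σ r_i the total number of 1s. Each pair of columns can share at most one row with both entries 1 (else a 2×2 all-ones block appears), so Σ_i C(r_i, 2) ≤ C(136, 2) = 9180. By convexity Σ_i C(r_i, 2) ≥ 101·C(z/101, 2) = z(z − 101)/(2·101), giving z² − 101z − 101·136·135 ≤ 0 and hence z ≤ (1/2)[101 + √(10201 + 4·1854360)] = (1/2)[101 + √7427641] ≈ (1/2)(101 + 2725.3699) = 1413.1849.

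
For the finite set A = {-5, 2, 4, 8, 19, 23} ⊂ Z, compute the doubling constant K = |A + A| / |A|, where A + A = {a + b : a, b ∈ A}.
K = |A + A| / |A| = 20/6 = 10/3

Enumerate A + A = {a + b : a, b ∈ A}. With |A| = 6, there are |A|^2 = 36 ordered sum pairs; collecting distinct values, A + A = {-10, -3, -1, 3, 4, 6, 8, 10, 12, 14, 16, 18, 21, 23, 25, 27, 31, 38, 42, 46}, so |A + A| = 20. Thus K = 20/6 = 10/3. For comparison, the minimum possible |A + A| over all 6-element sets is 2·6 − 1 = 11 (so min K = 11/6), attained only by arithmetic progressions.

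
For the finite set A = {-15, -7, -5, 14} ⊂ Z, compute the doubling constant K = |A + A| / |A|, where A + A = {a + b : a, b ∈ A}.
K = |A + A| / |A| = 10/4 = 5/2

Enumerate A + A = {a + b : a, b ∈ A}. With |A| = 4, there are |A|^2 = 16 ordered sum pairs; collecting distinct values, A + A = {-30, -22, -20, -14, -12, -10, -1, 7, 9, 28}, so |A + A| = 10. Thus K = 10/4 = 5/2. For comparison, the minimum possible |A + A| over all 4-element sets is 2·4 − 1 = 7 (so min K = 7/4), attained only by arithmetic progressions.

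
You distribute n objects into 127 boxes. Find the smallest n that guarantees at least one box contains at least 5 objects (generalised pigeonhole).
n = (5 − 1)·127 + 1 = 509

By the generalised pigeonhole principle, to guarantee some box contains ≥ r objects we need more than (r − 1) · k objects total. Threshold: n = (r − 1) · k + 1. With r = 5 and k = 127: n = 4 · 127 + 1 = 508 + 1 = 509. For n = 508 = 4 · 127, we can put exactly 4 objects in every box, avoiding 5 in any single one — so 509 is tight.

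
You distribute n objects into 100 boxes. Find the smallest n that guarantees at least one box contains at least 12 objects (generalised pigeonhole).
n = (12 − 1)·100 + 1 = 1101

By the generalised pigeonhole principle, to guarantee some box contains ≥ r objects we need more than (r − 1) · k objects total. Threshold: n = (r − 1) · k + 1. With r = 12 and k = 100: n = 11 · 100 + 1 = 1100 + 1 = 1101. For n = 1100 = 11 · 100, we can put exactly 11 objects in every box, avoiding 12 in any single one — so 1101 is tight.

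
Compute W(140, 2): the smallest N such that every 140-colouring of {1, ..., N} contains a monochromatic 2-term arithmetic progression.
W(140, 2) = 140 + 1 = 141

A 2-term AP is any pair of integers, so a monochromatic 2-AP exists iff some colour is used at least twice. With 140 colours, the colouring i ↦ i on {1, ..., 140} uses each colour once, avoiding any monochromatic pair, so W(140, 2) > 140. For {1, ..., 141}, pigeonhole forces two integers of the same colour, which form a monochromatic 2-AP. Hence W(140, 2) = 141.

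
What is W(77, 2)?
W(77, 2) = 77 + 1 = 78

A 2-term AP is any pair of integers, so a monochromatic 2-AP exists iff some colour is used at least twice. With 77 colours, the colouring i ↦ i on {1, ..., 77} uses each colour once, avoiding any monochromatic pair, so W(77, 2) > 77. For {1, ..., 78}, pigeonhole forces two integers of the same colour, which form a monochromatic 2-AP. Hence W(77, 2) = 78.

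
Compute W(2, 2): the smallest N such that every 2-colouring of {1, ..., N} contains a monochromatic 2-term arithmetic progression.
W(2, 2) = 2 + 1 = 3

A 2-term AP is any pair of integers, so a monochromatic 2-AP exists iff some colour is used at least twice. With 2 colours, the colouring i ↦ i on {1, ..., 2} uses each colour once, avoiding any monochromatic pair, so W(2, 2) > 2. For {1, ..., 3}, pigeonhole forces two integers of the same colour, which form a monochromatic 2-AP. Hence W(2, 2) = 3.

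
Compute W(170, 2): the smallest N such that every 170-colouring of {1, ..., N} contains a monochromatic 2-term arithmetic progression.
W(170, 2) = 170 + 1 = 171

A 2-term AP is any pair of integers, so a monochromatic 2-AP exists iff some colour is used at least twice. With 170 colours, the colouring i ↦ i on {1, ..., 170} uses each colour once, avoiding any monochromatic pair, so W(170, 2) > 170. For {1, ..., 171}, pigeonhole forces two integers of the same colour, which form a monochromatic 2-AP. Hence W(170, 2) = 171.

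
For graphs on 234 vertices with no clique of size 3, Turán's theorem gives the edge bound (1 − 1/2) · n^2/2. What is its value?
Turán density bound = (1/2) · 234^2/2 = 13689

Turán's theorem: ex(n, K_{r+1}) is achieved by the complete r-partite Turán graph T(n, r) with parts as balanced as possible, and is at most (1 − 1/r) · n^2/2. For r = 2, n = 234: the density bound is (1/2) · 54756/2 = 13689. Since 2 ∣ 234, the Turán graph T(234, 2) has parts of equal size 117, and its edge count e(T(234, 2)) = 13689 attains the density bound exactly.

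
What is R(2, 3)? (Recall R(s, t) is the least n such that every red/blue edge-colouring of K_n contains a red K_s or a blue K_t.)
R(2, 3) = 3

R(2, k) = k for all k ≥ 2: in a 2-colouring of K_k, either some edge is red (a red K_2) or all edges are blue (a blue K_k). And K_{2} coloured all-blue has no blue K_3, so R(2, 3) > 2. Hence R(2, 3) = 3.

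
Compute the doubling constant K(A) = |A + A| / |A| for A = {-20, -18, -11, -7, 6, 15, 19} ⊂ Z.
K = |A + A| / |A| = 23/7

Enumerate A + A = {a + b : a, b ∈ A}. With |A| = 7, there are |A|^2 = 49 ordered sum pairs; collecting distinct values, A + A = {-40, -38, -36, -31, -29, -27, -25, -22, -18, -14, -12, -5, -3, -1, 1, 4, 8, 12, 21, 25, 30, 34, 38}, so |A + A| = 23. Thus K = 23/7. For comparison, the minimum possible |A + A| over all 7-element sets is 2·7 − 1 = 13 (so min K = 13/7), attained only by arithmetic progressions.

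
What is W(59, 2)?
W(59, 2) = 59 + 1 = 60

A 2-term AP is any pair of integers, so a monochromatic 2-AP exists iff some colour is used at least twice. With 59 colours, the colouring i ↦ i on {1, ..., 59} uses each colour once, avoiding any monochromatic pair, so W(59, 2) > 59. For {1, ..., 60}, pigeonhole forces two integers of the same colour, which form a monochromatic 2-AP. Hence W(59, 2) = 60.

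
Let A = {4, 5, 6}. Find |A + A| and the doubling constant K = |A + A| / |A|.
K = |A + A| / |A| = 5/3

Enumerate A + A = {a + b : a, b ∈ A}. With |A| = 3, there are |A|^2 = 9 ordered sum pairs; collecting distinct values, A + A = {8, 9, 10, 11, 12}, so |A + A| = 5. Thus K = 5/3. Here |A + A| = 2|A| − 1 = 5, the minimum possible — so K = 5/3 is minimal, which holds iff A is an arithmetic progression.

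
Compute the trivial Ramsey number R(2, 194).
R(2, 194) = 194

R(2, k) = k for all k ≥ 2: in a 2-colouring of K_k, either some edge is red (a red K_2) or all edges are blue (a blue K_k). And K_{193} coloured all-blue has no blue K_194, so R(2, 194) > 193. Hence R(2, 194) = 194.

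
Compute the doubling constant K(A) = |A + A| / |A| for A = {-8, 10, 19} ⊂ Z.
K = |A + A| / |A| = 6/3 = 2

Enumerate A + A = {a + b : a, b ∈ A}. With |A| = 3, there are |A|^2 = 9 ordered sum pairs; collecting distinct values, A + A = {-16, 2, 11, 20, 29, 38}, so |A + A| = 6. Thus K = 6/3 = 2. For comparison, the minimum possible |A + A| over all 3-element sets is 2·3 − 1 = 5 (so min K = 5/3), attained only by arithmetic progressions.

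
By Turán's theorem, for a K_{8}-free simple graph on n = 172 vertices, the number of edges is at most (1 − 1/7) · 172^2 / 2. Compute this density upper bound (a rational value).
Turán density bound = (6/7) · 172^2/2 = 88752/7 ≈ 12678.8571

Turán's theorem: ex(n, K_{r+1}) is achieved by the complete r-partite Turán graph T(n, r) with parts as balanced as possible, and is at most (1 − 1/r) · n^2/2. For r = 7, n = 172: the density bound is (6/7) · 29584/2 = 88752/7 ≈ 12678.8571. The integer-valued extremum is e(T(172, 7)) = 12678, which is strictly less than the density bound 88752/7 since 7 ∤ 172 (the parts of T(172, 7) cannot all be equal).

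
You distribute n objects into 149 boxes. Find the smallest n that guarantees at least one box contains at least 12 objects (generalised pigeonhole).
n = (12 − 1)·149 + 1 = 1640

By the generalised pigeonhole principle, to guarantee some box contains ≥ r objects we need more than (r − 1) · k objects total. Threshold: n = (r − 1) · k + 1. With r = 12 and k = 149: n = 11 · 149 + 1 = 1639 + 1 = 1640. For n = 1639 = 11 · 149, we can put exactly 11 objects in every box, avoiding 12 in any single one — so 1640 is tight.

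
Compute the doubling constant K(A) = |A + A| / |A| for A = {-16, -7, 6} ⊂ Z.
K = |A + A| / |A| = 6/3 = 2

Enumerate A + A = {a + b : a, b ∈ A}. With |A| = 3, there are |A|^2 = 9 ordered sum pairs; collecting distinct values, A + A = {-32, -23, -14, -10, -1, 12}, so |A + A| = 6. Thus K = 6/3 = 2. For comparison, the minimum possible |A + A| over all 3-element sets is 2·3 − 1 = 5 (so min K = 5/3), attained only by arithmetic progressions.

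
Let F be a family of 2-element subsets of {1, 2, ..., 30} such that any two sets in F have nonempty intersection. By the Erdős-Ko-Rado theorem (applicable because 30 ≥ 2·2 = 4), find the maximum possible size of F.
max |F| = C(29, 1) = 29

The Erdős-Ko-Rado theorem states: for n ≥ 2k, an intersecting family of k-subsets of an n-element set has size at most C(n − 1, k − 1), with equality for 'star' families {A ⊆ [n] : |A| = k, i ∈ A} (fix an element i). For n = 30, k = 2: C(29, 1) = 29.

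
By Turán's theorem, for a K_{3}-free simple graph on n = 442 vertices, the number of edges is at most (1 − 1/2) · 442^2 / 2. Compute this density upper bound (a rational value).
Turán density bound = (1/2) · 442^2/2 = 48841

Turán's theorem: ex(n, K_{r+1}) is achieved by the complete r-partite Turán graph T(n, r) with parts as balanced as possible, and is at most (1 − 1/r) · n^2/2. For r = 2, n = 442: the density bound is (1/2) · 195364/2 = 48841. Since 2 ∣ 442, the Turán graph T(442, 2) has parts of equal size 221, and its edge count e(T(442, 2)) = 48841 attains the density bound exactly.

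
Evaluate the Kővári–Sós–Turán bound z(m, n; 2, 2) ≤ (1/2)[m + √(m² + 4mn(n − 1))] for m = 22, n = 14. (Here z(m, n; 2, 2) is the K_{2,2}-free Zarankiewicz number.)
z(22, 14; 2, 2) ≤ (1/2)[22 + √(22² + 4·22·14·13)] = (1/2)[22 + √16500] = 75.2262

Kővári–Sós–Turán: let r_1, ..., r_22 be the row sums and z = Σ r_i the total number of 1s. Each pair of columns can share at most one row with both entries 1 (else a 2×2 all-ones block appears), so Σ_i C(r_i, 2) ≤ C(14, 2) = 91. By convexity Σ_i C(r_i, 2) ≥ 22·C(z/22, 2) = z(z − 22)/(2·22), giving z² − 22z − 22·14·13 ≤ 0 and hence z ≤ (1/2)[22 + √(484 + 4·4004)] = (1/2)[22 + √16500] ≈ (1/2)(22 + 128.4523) = 75.2262.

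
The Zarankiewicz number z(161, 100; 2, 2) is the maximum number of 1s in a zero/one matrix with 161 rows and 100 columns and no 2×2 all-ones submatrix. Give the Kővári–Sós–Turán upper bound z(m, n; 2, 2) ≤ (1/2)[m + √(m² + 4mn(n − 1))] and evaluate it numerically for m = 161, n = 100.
z(161, 100; 2, 2) ≤ (1/2)[161 + √(161² + 4·161·100·99)] = (1/2)[161 + √6401521] = 1345.5614

Kővári–Sós–Turán: let r_1, ..., r_161 be the row sums and z = Σ r_i the total number of 1s. Each pair of columns can share at most one row with both entries 1 (else a 2×2 all-ones block appears), so Σ_i C(r_i, 2) ≤ C(100, 2) = 4950. By convexity Σ_i C(r_i, 2) ≥ 161·C(z/161, 2) = z(z − 161)/(2·161), giving z² − 161z − 161·100·99 ≤ 0 and hence z ≤ (1/2)[161 + √(25921 + 4·1593900)] = (1/2)[161 + √6401521] ≈ (1/2)(161 + 2530.1227) = 1345.5614.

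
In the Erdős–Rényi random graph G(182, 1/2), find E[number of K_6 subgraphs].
E[# K_6] = C(182, 6) · (1/2)^C(6, 2) = 46444711677 / 2^15 ≈ 1417380.117096

For each 6-subset S of vertices (there are C(182, 6) = 46444711677 such S), let X_S = 1 if S induces a K_6 (all C(6, 2) = 15 edges present). Then P(X_S = 1) = (1/2)^15 = 1/32768. By linearity of expectation, E[# K_6] = C(182, 6) · (1/2)^15 = 46444711677 / 32768 ≈ 1417380.117096.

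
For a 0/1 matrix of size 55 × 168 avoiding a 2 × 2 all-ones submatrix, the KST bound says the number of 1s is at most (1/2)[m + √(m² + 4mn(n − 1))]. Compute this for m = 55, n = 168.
z(55, 168; 2, 2) ≤ (1/2)[55 + √(55² + 4·55·168·167)] = (1/2)[55 + √6175345] = 1270.0121

Kővári–Sós–Turán: let r_1, ..., r_55 be the row sums and z = Σ r_i the total number of 1s. Each pair of columns can share at most one row with both entries 1 (else a 2×2 all-ones block appears), so Σ_i C(r_i, 2) ≤ C(168, 2) = 14028. By convexity Σ_i C(r_i, 2) ≥ 55·C(z/55, 2) = z(z − 55)/(2·55), giving z² − 55z − 55·168·167 ≤ 0 and hence z ≤ (1/2)[55 + √(3025 + 4·1543080)] = (1/2)[55 + √6175345] ≈ (1/2)(55 + 2485.0241) = 1270.0121.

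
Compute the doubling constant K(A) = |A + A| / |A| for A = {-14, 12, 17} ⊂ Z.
K = |A + A| / |A| = 6/3 = 2

Enumerate A + A = {a + b : a, b ∈ A}. With |A| = 3, there are |A|^2 = 9 ordered sum pairs; collecting distinct values, A + A = {-28, -2, 3, 24, 29, 34}, so |A + A| = 6. Thus K = 6/3 = 2. For comparison, the minimum possible |A + A| over all 3-element sets is 2·3 − 1 = 5 (so min K = 5/3), attained only by arithmetic progressions.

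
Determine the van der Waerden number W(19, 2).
W(19, 2) = 19 + 1 = 20

A 2-term AP is any pair of integers, so a monochromatic 2-AP exists iff some colour is used at least twice. With 19 colours, the colouring i ↦ i on {1, ..., 19} uses each colour once, avoiding any monochromatic pair, so W(19, 2) > 19. For {1, ..., 20}, pigeonhole forces two integers of the same colour, which form a monochromatic 2-AP. Hence W(19, 2) = 20.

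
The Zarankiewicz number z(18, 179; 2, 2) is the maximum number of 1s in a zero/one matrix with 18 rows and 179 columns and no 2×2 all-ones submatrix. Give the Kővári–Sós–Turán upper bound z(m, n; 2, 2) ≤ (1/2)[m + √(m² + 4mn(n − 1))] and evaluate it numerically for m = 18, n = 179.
z(18, 179; 2, 2) ≤ (1/2)[18 + √(18² + 4·18·179·178)] = (1/2)[18 + √2294388] = 766.3619

Kővári–Sós–Turán: let r_1, ..., r_18 be the row sums and z = Σ r_i the total number of 1s. Each pair of columns can share at most one row with both entries 1 (else a 2×2 all-ones block appears), so Σ_i C(r_i, 2) ≤ C(179, 2) = 15931. By convexity Σ_i C(r_i, 2) ≥ 18·C(z/18, 2) = z(z − 18)/(2·18), giving z² − 18z − 18·179·178 ≤ 0 and hence z ≤ (1/2)[18 + √(324 + 4·573516)] = (1/2)[18 + √2294388] ≈ (1/2)(18 + 1514.7237) = 766.3619.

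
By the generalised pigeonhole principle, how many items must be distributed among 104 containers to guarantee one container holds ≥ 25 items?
n = (25 − 1)·104 + 1 = 2497

By the generalised pigeonhole principle, to guarantee some box contains ≥ r objects we need more than (r − 1) · k objects total. Threshold: n = (r − 1) · k + 1. With r = 25 and k = 104: n = 24 · 104 + 1 = 2496 + 1 = 2497. For n = 2496 = 24 · 104, we can put exactly 24 objects in every box, avoiding 25 in any single one — so 2497 is tight.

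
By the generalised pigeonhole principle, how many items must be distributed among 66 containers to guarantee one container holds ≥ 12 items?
n = (12 − 1)·66 + 1 = 727

By the generalised pigeonhole principle, to guarantee some box contains ≥ r objects we need more than (r − 1) · k objects total. Threshold: n = (r − 1) · k + 1. With r = 12 and k = 66: n = 11 · 66 + 1 = 726 + 1 = 727. For n = 726 = 11 · 66, we can put exactly 11 objects in every box, avoiding 12 in any single one — so 727 is tight.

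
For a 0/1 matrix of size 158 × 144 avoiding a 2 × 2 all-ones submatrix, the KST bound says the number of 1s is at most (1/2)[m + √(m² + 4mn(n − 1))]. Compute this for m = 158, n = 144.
z(158, 144; 2, 2) ≤ (1/2)[158 + √(158² + 4·158·144·143)] = (1/2)[158 + √13039108] = 1884.4853

Kővári–Sós–Turán: let r_1, ..., r_158 be the row sums and z = Σ r_i the total number of 1s. Each pair of columns can share at most one row with both entries 1 (else a 2×2 all-ones block appears), so Σ_i C(r_i, 2) ≤ C(144, 2) = 10296. By convexity Σ_i C(r_i, 2) ≥ 158·C(z/158, 2) = z(z − 158)/(2·158), giving z² − 158z − 158·144·143 ≤ 0 and hence z ≤ (1/2)[158 + √(24964 + 4·3253536)] = (1/2)[158 + √13039108] ≈ (1/2)(158 + 3610.9705) = 1884.4853.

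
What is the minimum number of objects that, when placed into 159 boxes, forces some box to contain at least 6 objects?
n = (6 − 1)·159 + 1 = 796

By the generalised pigeonhole principle, to guarantee some box contains ≥ r objects we need more than (r − 1) · k objects total. Threshold: n = (r − 1) · k + 1. With r = 6 and k = 159: n = 5 · 159 + 1 = 795 + 1 = 796. For n = 795 = 5 · 159, we can put exactly 5 objects in every box, avoiding 6 in any single one — so 796 is tight.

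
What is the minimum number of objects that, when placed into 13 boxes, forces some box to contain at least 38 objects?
n = (38 − 1)·13 + 1 = 482

By the generalised pigeonhole principle, to guarantee some box contains ≥ r objects we need more than (r − 1) · k objects total. Threshold: n = (r − 1) · k + 1. With r = 38 and k = 13: n = 37 · 13 + 1 = 481 + 1 = 482. For n = 481 = 37 · 13, we can put exactly 37 objects in every box, avoiding 38 in any single one — so 482 is tight.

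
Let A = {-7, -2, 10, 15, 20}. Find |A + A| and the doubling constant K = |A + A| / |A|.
K = |A + A| / |A| = 12/5

Enumerate A + A = {a + b : a, b ∈ A}. With |A| = 5, there are |A|^2 = 25 ordered sum pairs; collecting distinct values, A + A = {-14, -9, -4, 3, 8, 13, 18, 20, 25, 30, 35, 40}, so |A + A| = 12. Thus K = 12/5. For comparison, the minimum possible |A + A| over all 5-element sets is 2·5 − 1 = 9 (so min K = 9/5), attained only by arithmetic progressions.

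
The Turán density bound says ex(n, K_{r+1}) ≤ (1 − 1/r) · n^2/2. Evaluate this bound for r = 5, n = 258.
Turán density bound = (4/5) · 258^2/2 = 133128/5 ≈ 26625.6

Turán's theorem: ex(n, K_{r+1}) is achieved by the complete r-partite Turán graph T(n, r) with parts as balanced as possible, and is at most (1 − 1/r) · n^2/2. For r = 5, n = 258: the density bound is (4/5) · 66564/2 = 133128/5 ≈ 26625.6. The integer-valued extremum is e(T(258, 5)) = 26625, which is strictly less than the density bound 133128/5 since 5 ∤ 258 (the parts of T(258, 5) cannot all be equal).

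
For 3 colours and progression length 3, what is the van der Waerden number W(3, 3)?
W(3, 3) = 27

This is a classical value, W(3, 3) = 27, established by combining an explicit 3-colouring of {1, ..., 26} with no monochromatic 3-AP (giving the lower bound W(3, 3) > 26) and a finite case analysis / exhaustive computer search showing every 3-colouring of {1, ..., 27} has such an AP.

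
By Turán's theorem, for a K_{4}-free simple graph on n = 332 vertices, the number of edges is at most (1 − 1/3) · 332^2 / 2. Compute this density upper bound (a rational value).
Turán density bound = (2/3) · 332^2/2 = 110224/3 ≈ 36741.3333

Turán's theorem: ex(n, K_{r+1}) is achieved by the complete r-partite Turán graph T(n, r) with parts as balanced as possible, and is at most (1 − 1/r) · n^2/2. For r = 3, n = 332: the density bound is (2/3) · 110224/2 = 110224/3 ≈ 36741.3333. The integer-valued extremum is e(T(332, 3)) = 36741, which is strictly less than the density bound 110224/3 since 3 ∤ 332 (the parts of T(332, 3) cannot all be equal).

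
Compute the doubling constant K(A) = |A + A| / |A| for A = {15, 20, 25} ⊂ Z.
K = |A + A| / |A| = 5/3

Enumerate A + A = {a + b : a, b ∈ A}. With |A| = 3, there are |A|^2 = 9 ordered sum pairs; collecting distinct values, A + A = {30, 35, 40, 45, 50}, so |A + A| = 5. Thus K = 5/3. Here |A + A| = 2|A| − 1 = 5, the minimum possible — so K = 5/3 is minimal, which holds iff A is an arithmetic progression.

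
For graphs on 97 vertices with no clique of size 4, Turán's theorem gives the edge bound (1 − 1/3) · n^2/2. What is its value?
Turán density bound = (2/3) · 97^2/2 = 9409/3 ≈ 3136.3333

Turán's theorem: ex(n, K_{r+1}) is achieved by the complete r-partite Turán graph T(n, r) with parts as balanced as possible, and is at most (1 − 1/r) · n^2/2. For r = 3, n = 97: the density bound is (2/3) · 9409/2 = 9409/3 ≈ 3136.3333. The integer-valued extremum is e(T(97, 3)) = 3136, which is strictly less than the density bound 9409/3 since 3 ∤ 97 (the parts of T(97, 3) cannot all be equal).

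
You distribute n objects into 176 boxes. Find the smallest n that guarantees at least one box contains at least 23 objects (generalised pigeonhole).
n = (23 − 1)·176 + 1 = 3873

By the generalised pigeonhole principle, to guarantee some box contains ≥ r objects we need more than (r − 1) · k objects total. Threshold: n = (r − 1) · k + 1. With r = 23 and k = 176: n = 22 · 176 + 1 = 3872 + 1 = 3873. For n = 3872 = 22 · 176, we can put exactly 22 objects in every box, avoiding 23 in any single one — so 3873 is tight.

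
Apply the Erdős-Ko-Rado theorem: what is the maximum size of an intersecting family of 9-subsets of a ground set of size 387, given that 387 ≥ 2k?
max |F| = C(386, 8) = 11362362854289040

The Erdős-Ko-Rado theorem states: for n ≥ 2k, an intersecting family of k-subsets of an n-element set has size at most C(n − 1, k − 1), with equality for 'star' families {A ⊆ [n] : |A| = k, i ∈ A} (fix an element i). For n = 387, k = 9: C(386, 8) = 11362362854289040.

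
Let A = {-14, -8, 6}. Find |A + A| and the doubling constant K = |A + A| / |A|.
K = |A + A| / |A| = 6/3 = 2

Enumerate A + A = {a + b : a, b ∈ A}. With |A| = 3, there are |A|^2 = 9 ordered sum pairs; collecting distinct values, A + A = {-28, -22, -16, -8, -2, 12}, so |A + A| = 6. Thus K = 6/3 = 2. For comparison, the minimum possible |A + A| over all 3-element sets is 2·3 − 1 = 5 (so min K = 5/3), attained only by arithmetic progressions.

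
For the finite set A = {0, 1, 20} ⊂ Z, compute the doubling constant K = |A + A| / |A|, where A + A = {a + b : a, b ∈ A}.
K = |A + A| / |A| = 6/3 = 2

Enumerate A + A = {a + b : a, b ∈ A}. With |A| = 3, there are |A|^2 = 9 ordered sum pairs; collecting distinct values, A + A = {0, 1, 2, 20, 21, 40}, so |A + A| = 6. Thus K = 6/3 = 2. For comparison, the minimum possible |A + A| over all 3-element sets is 2·3 − 1 = 5 (so min K = 5/3), attained only by arithmetic progressions.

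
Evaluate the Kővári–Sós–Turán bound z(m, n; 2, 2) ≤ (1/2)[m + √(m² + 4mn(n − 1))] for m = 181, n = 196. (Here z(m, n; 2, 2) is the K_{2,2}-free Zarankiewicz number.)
z(181, 196; 2, 2) ≤ (1/2)[181 + √(181² + 4·181·196·195)] = (1/2)[181 + √27704041] = 2722.2314

Kővári–Sós–Turán: let r_1, ..., r_181 be the row sums and z = Σ r_i the total number of 1s. Each pair of columns can share at most one row with both entries 1 (else a 2×2 all-ones block appears), so Σ_i C(r_i, 2) ≤ C(196, 2) = 19110. By convexity Σ_i C(r_i, 2) ≥ 181·C(z/181, 2) = z(z − 181)/(2·181), giving z² − 181z − 181·196·195 ≤ 0 and hence z ≤ (1/2)[181 + √(32761 + 4·6917820)] = (1/2)[181 + √27704041] ≈ (1/2)(181 + 5263.4628) = 2722.2314.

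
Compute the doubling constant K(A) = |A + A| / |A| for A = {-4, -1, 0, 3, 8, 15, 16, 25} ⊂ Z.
K = |A + A| / |A| = 31/8

Enumerate A + A = {a + b : a, b ∈ A}. With |A| = 8, there are |A|^2 = 64 ordered sum pairs; collecting distinct values, A + A = {-8, -5, -4, -2, -1, 0, 2, 3, 4, 6, 7, 8, 11, 12, 14, 15, 16, 18, 19, 21, 23, 24, 25, 28, 30, 31, 32, 33, 40, 41, 50}, so |A + A| = 31. Thus K = 31/8. For comparison, the minimum possible |A + A| over all 8-element sets is 2·8 − 1 = 15 (so min K = 15/8), attained only by arithmetic progressions.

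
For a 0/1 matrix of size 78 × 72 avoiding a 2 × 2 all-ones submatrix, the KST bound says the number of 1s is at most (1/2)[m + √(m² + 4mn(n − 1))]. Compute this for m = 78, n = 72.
z(78, 72; 2, 2) ≤ (1/2)[78 + √(78² + 4·78·72·71)] = (1/2)[78 + √1601028] = 671.6587

Kővári–Sós–Turán: let r_1, ..., r_78 be the row sums and z = Σ r_i the total number of 1s. Each pair of columns can share at most one row with both entries 1 (else a 2×2 all-ones block appears), so Σ_i C(r_i, 2) ≤ C(72, 2) = 2556. By convexity Σ_i C(r_i, 2) ≥ 78·C(z/78, 2) = z(z − 78)/(2·78), giving z² − 78z − 78·72·71 ≤ 0 and hence z ≤ (1/2)[78 + √(6084 + 4·398736)] = (1/2)[78 + √1601028] ≈ (1/2)(78 + 1265.3174) = 671.6587.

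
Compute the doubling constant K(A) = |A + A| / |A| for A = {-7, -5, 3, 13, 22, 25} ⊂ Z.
K = |A + A| / |A| = 20/6 = 10/3

Enumerate A + A = {a + b : a, b ∈ A}. With |A| = 6, there are |A|^2 = 36 ordered sum pairs; collecting distinct values, A + A = {-14, -12, -10, -4, -2, 6, 8, 15, 16, 17, 18, 20, 25, 26, 28, 35, 38, 44, 47, 50}, so |A + A| = 20. Thus K = 20/6 = 10/3. For comparison, the minimum possible |A + A| over all 6-element sets is 2·6 − 1 = 11 (so min K = 11/6), attained only by arithmetic progressions.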